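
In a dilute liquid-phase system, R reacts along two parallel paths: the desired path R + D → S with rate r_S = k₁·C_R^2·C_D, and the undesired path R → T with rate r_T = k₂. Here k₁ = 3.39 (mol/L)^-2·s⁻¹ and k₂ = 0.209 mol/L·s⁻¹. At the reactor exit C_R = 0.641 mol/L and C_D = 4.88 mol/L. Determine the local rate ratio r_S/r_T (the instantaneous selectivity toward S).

S_{S/T} = r_S/r_T = (k₁·C_R^2·C_D)/(k₂) = (k₁/k₂)·C_R^2·C_D.
= (3.39×0.6410^2×4.880) / (0.209) = 6.797/0.2090 = 32.5.

32.5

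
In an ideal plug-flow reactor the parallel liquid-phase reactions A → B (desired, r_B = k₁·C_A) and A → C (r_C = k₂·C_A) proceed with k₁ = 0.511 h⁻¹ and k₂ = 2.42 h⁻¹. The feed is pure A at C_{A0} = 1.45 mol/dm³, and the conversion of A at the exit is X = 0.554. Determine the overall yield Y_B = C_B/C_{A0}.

C_A = C_{A0}(1−X) = 0.6467 mol/dm³.
Both paths are first order in A, so the instantaneous fraction to B is constant: dC_B/d(−C_A) = k₁/(k₁+k₂) = 0.1743.
C_B = 0.1743·(C_{A0}−C_A) = 0.1743×0.8033 = 0.140 mol/dm³.
Y_B = C_B/C_{A0} = 0.1400/1.45 = 0.0966.

0.0966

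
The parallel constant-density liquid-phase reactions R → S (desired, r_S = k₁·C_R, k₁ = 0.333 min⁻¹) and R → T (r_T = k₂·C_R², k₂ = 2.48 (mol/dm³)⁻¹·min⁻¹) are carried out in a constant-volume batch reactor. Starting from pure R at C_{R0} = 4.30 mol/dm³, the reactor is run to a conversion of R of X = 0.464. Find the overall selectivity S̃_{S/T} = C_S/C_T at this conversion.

0.0419

C_R = C_{R0}(1−X) = 2.305 mol/dm³.
Along a PFR/batch, dC_S/dC_R = −r_S/(r_S+r_T) = −k₁/(k₁+k₂·C_R).
Integrating from C_{R0} to C_R: C_S = (0.333/2.48)·ln[(0.333+2.48·4.30)/(0.333+2.48·2.30)] = 0.1343·ln(11.00/6.049) = 0.08026 mol/dm³.
C_T = (C_{R0}−C_R)−C_S = 1.915 mol/dm³; S̃_{S/T} = 0.08026/1.915 = 0.0419.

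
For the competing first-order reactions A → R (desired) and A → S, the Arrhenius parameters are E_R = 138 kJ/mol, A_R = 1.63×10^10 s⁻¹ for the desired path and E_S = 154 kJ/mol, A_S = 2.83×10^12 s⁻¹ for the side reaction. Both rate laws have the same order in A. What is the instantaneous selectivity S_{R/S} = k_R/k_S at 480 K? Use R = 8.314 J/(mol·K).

k_R/k_S = (A_R/A_S)·exp[−(E_R−E_S)/(RT)] = (A_R/A_S)·exp[(E_S−E_R)/(RT)].
(E_S−E_R)/(RT) = (154−138)×10³/(8.314×480) = 16000/3991 = 4.009.
k_R/k_S = (1.63×10^10/2.83×10^12)·exp(4.009) = 0.005760 × 55.11 = 0.317.
Since E_R < E_S, lowering the temperature improves selectivity toward R.

0.317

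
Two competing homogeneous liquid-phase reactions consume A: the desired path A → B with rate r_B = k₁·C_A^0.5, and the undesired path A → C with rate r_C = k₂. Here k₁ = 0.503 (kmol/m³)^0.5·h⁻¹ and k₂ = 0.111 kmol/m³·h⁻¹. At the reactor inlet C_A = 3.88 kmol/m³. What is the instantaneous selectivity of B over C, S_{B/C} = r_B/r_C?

8.93

S_{B/C} = r_B/r_C = (k₁·C_A^0.5)/(k₂) = (k₁/k₂)·C_A^0.5.
= (0.503×3.880^0.5) / (0.111) = 0.9908/0.1110 = 8.93.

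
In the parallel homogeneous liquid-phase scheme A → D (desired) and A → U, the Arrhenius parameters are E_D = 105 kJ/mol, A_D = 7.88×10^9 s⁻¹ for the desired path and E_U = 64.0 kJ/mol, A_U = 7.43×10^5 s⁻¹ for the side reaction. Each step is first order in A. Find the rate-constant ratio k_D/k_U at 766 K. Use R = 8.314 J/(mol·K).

k_D/k_U = (A_D/A_U)·exp[−(E_D−E_U)/(RT)] = (A_D/A_U)·exp[(E_U−E_D)/(RT)].
(E_U−E_D)/(RT) = (64.0−105)×10³/(8.314×766) = -41000/6369 = -6.438.
k_D/k_U = (7.88×10^9/7.43×10^5)·exp(-6.438) = 10606 × 0.001600 = 17.0.
Since E_D > E_U, raising the temperature improves selectivity toward D.

17.0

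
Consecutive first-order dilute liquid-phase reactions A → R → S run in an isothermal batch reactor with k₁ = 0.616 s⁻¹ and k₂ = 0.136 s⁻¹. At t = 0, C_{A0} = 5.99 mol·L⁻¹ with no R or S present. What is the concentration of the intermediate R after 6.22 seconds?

3.13 mol·L⁻¹

The intermediate concentration in a first-order A→B→C sequence is C_R = k₁C_{A0}(e^(−k₁t) − e^(−k₂t))/(k₂−k₁).
e^(−k₁t) = e^(−0.616×6.22) = e^(−3.832) = 0.02168; e^(−k₂t) = e^(−0.8459) = 0.4292.
C_R = 0.616×5.99/(0.136−0.616) × (0.02168−0.4292) = (-7.687)×(-0.4075) = 3.132 mol·L⁻¹.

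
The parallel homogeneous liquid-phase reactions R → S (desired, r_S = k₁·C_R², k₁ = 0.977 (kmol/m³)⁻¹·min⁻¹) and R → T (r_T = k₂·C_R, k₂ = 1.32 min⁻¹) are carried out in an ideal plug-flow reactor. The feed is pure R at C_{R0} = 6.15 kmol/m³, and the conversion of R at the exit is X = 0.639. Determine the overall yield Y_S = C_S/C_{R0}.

C_R = C_{R0}(1−X) = 2.220 kmol/m³.
Along a PFR/batch, dC_T/dC_R = −r_T/(r_S+r_T) = −k₂/(k₂+k₁·C_R).
Integrating from C_{R0} to C_R: C_T = (1.32/0.977)·ln[(1.32+0.977·6.15)/(1.32+0.977·2.22)] = 1.351·ln(7.329/3.489) = 1.003 kmol/m³.
Then C_S = (C_{R0}−C_R) − C_T = 3.930 − 1.003 = 2.927 kmol/m³.
Y_S = C_S/C_{R0} = 2.927/6.15 = 0.476.

0.476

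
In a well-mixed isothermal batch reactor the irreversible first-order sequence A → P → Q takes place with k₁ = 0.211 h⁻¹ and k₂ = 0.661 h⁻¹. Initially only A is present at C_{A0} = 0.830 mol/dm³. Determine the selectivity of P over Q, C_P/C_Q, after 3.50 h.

Solving the coupled first-order balances gives C_P(t) = [k₁/(k₂−k₁)]·C_{A0}·(e^(−k₁t) − e^(−k₂t)).
e^(−k₁t) = e^(−0.211×3.50) = e^(−0.7385) = 0.4778; e^(−k₂t) = e^(−2.314) = 0.09891.
C_P = 0.211×0.830/(0.661−0.211) × (0.4778−0.09891) = 0.3892×0.3789 = 0.1475 mol/dm³.
C_A = C_{A0}e^(−k₁t) = 0.3966 mol/dm³, so C_Q = C_{A0}−C_A−C_P = 0.2859 mol/dm³; C_P/C_Q = 0.516.

0.516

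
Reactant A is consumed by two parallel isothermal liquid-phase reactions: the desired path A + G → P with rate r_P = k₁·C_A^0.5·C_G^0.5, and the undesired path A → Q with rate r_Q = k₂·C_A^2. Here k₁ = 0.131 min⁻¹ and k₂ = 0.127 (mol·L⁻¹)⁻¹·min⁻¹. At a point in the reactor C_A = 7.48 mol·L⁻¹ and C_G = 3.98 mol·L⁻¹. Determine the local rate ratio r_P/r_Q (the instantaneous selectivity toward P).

S_{P/Q} = r_P/r_Q = (k₁·C_A^0.5·C_G^0.5)/(k₂·C_A^2) = (k₁/k₂)·C_A^-1.5·C_G^0.5.
= (0.131×7.480^0.5×3.980^0.5) / (0.127×7.480^2) = 0.7148/7.106 = 0.101.

0.101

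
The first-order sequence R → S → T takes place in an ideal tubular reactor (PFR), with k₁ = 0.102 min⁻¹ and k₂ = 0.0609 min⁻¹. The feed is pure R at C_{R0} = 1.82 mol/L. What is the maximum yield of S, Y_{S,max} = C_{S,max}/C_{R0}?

0.466

For a first-order series the maximum intermediate yield is C_{S,max}/C_{R0} = (k₁/k₂)^[k₂/(k₂−k₁)].
= (0.102/0.0609)^(0.0609/(0.0609−0.102)) = (1.675)^(-1.482) = 0.4657.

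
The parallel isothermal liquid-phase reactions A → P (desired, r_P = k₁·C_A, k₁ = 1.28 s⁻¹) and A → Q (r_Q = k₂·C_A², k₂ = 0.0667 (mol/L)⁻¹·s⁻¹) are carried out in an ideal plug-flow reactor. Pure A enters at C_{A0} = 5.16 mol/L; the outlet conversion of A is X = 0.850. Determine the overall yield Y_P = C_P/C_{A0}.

C_A = C_{A0}(1−X) = 0.7740 mol/L.
Along a PFR/batch, dC_P/dC_A = −r_P/(r_P+r_Q) = −k₁/(k₁+k₂·C_A).
Integrating from C_{A0} to C_A: C_P = (1.28/0.0667)·ln[(1.28+0.0667·5.16)/(1.28+0.0667·0.774)] = 19.19·ln(1.624/1.332) = 3.811 mol/L.
Y_P = C_P/C_{A0} = 3.811/5.16 = 0.739.

0.739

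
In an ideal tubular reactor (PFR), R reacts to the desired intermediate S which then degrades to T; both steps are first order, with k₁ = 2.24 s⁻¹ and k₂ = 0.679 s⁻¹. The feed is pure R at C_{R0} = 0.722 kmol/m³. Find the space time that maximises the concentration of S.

The intermediate peaks when r₁ = r₂, i.e. k₁e^(−k₁τ) = k₂e^(−k₂τ), giving τ_opt = ln(k₂/k₁)/(k₂−k₁).
= ln(0.679/2.24)/(0.679−2.24) = ln(0.3031)/-1.561 = -1.194/-1.561 = 0.765 s.

0.765 s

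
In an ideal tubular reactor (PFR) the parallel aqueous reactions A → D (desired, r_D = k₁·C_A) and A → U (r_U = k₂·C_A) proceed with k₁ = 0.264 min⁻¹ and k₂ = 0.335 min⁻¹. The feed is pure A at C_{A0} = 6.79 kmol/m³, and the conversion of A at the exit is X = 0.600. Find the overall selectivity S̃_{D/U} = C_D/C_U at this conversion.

C_A = C_{A0}(1−X) = 2.716 kmol/m³.
Both paths are first order in A, so the instantaneous fraction to D is constant: dC_D/d(−C_A) = k₁/(k₁+k₂) = 0.4407.
C_D = 0.4407·(C_{A0}−C_A) = 0.4407×4.074 = 1.80 kmol/m³.
C_U = (C_{A0}−C_A)−C_D = 2.278 kmol/m³; S̃_{D/U} = 1.796/2.278 = 0.788.

0.788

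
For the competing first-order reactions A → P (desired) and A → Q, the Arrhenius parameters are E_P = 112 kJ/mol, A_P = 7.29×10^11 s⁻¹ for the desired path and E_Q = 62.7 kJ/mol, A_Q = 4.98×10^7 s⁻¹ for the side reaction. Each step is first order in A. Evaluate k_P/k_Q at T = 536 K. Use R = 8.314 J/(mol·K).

With equal orders, S_{P/Q} = k_P/k_Q = (A_P/A_Q)·exp[(E_Q−E_P)/(RT)].
(E_Q−E_P)/(RT) = (62.7−112)×10³/(8.314×536) = -49300/4456 = -11.06.
k_P/k_Q = (7.29×10^11/4.98×10^7)·exp(-11.06) = 14639 × 1.568×10^-5 = 0.230.

0.230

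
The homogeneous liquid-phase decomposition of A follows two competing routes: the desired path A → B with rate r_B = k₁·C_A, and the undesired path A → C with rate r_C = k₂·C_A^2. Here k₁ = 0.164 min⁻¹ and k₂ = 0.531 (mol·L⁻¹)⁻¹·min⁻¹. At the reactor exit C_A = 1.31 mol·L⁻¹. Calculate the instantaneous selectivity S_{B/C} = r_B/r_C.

0.236

S_{B/C} = r_B/r_C = (k₁·C_A)/(k₂·C_A^2) = (k₁/k₂)·C_A⁻¹.
= (0.164×1.310) / (0.531×1.310^2) = 0.2148/0.9112 = 0.236.
The undesired path is higher order in A, so low C_A (CSTR or dilute feed) favours B.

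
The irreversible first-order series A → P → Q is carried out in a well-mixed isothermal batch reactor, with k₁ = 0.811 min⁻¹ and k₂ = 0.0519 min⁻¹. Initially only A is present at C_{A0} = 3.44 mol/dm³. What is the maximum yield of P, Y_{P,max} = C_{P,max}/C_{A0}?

0.829

For a first-order series the maximum intermediate yield is C_{P,max}/C_{A0} = (k₁/k₂)^[k₂/(k₂−k₁)].
= (0.811/0.0519)^(0.0519/(0.0519−0.811)) = (15.63)^(-0.06837) = 0.8287.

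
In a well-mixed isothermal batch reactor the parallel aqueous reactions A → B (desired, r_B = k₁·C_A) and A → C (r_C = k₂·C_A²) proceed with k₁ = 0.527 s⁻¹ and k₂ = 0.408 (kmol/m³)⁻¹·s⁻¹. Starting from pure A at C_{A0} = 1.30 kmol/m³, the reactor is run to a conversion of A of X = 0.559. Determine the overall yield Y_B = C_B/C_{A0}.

0.327

C_A = C_{A0}(1−X) = 0.5733 kmol/m³.
Along a PFR/batch, dC_B/dC_A = −r_B/(r_B+r_C) = −k₁/(k₁+k₂·C_A).
Integrating from C_{A0} to C_A: C_B = (0.527/0.408)·ln[(0.527+0.408·1.30)/(0.527+0.408·0.573)] = 1.292·ln(1.057/0.7609) = 0.4250 kmol/m³.
Y_B = C_B/C_{A0} = 0.4250/1.30 = 0.327.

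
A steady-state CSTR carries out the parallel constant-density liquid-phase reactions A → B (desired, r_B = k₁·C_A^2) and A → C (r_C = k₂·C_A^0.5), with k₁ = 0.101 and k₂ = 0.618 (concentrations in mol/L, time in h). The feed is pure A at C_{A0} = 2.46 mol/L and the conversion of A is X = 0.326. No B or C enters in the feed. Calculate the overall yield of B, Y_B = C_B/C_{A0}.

0.0843

Exit C_A = C_{A0}(1−X) = 2.46×0.674 = 1.658 mol/L.
A CSTR operates uniformly at the exit composition, giving r_B = 0.2777 and r_C = 0.7958 (each k·C_A^n at C_A = 1.658).
Fraction of consumed A going to B: r_B/(r_B+r_C) = 0.2587.
C_B = 0.2587·C_{A0}·X = 0.2587×2.46×0.326 = 0.207 mol/L; Y_B = C_B/C_{A0} = 0.0843.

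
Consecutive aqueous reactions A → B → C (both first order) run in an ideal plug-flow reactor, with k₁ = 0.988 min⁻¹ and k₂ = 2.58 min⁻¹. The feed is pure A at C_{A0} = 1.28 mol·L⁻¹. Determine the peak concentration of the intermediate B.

0.270 mol·L⁻¹

For a first-order series the maximum intermediate yield is C_{B,max}/C_{A0} = (k₁/k₂)^[k₂/(k₂−k₁)].
= (0.988/2.58)^(2.58/(2.58−0.988)) = (0.3829)^(1.621) = 0.2111.
C_{B,max} = 0.2111×1.28 = 0.270 mol·L⁻¹.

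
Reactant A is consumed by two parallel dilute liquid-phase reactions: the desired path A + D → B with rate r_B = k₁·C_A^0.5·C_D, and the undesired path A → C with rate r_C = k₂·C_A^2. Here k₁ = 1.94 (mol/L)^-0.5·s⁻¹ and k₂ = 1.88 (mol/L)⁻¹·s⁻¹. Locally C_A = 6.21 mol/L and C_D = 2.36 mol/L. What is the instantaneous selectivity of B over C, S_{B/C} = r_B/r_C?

0.157

S_{B/C} = r_B/r_C = (k₁·C_A^0.5·C_D)/(k₂·C_A^2) = (k₁/k₂)·C_A^-1.5·C_D.
= (1.94×6.210^0.5×2.360) / (1.88×6.210^2) = 11.41/72.50 = 0.157.
The undesired path is higher order in A, so low C_A (CSTR or dilute feed) favours B.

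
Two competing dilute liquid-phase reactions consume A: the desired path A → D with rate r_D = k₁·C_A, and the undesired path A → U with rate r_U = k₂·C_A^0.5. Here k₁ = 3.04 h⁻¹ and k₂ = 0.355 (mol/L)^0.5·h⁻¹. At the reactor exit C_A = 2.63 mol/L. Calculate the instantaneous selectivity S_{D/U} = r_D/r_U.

S_{D/U} = r_D/r_U = (k₁·C_A)/(k₂·C_A^0.5) = (k₁/k₂)·C_A^0.5.
= (3.04×2.630) / (0.355×2.630^0.5) = 7.995/0.5757 = 13.9.
Since the desired path is higher order in A, keeping C_A high (PFR or concentrated feed) favours D.

13.9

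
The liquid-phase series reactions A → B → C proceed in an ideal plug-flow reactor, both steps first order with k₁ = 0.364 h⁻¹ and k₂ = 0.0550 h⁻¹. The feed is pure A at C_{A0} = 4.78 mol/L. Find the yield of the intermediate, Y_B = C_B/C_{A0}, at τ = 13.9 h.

For first-order series with pure A initially, C_B(τ) = k₁C_{A0}/(k₂−k₁)·(e^(−k₁τ) − e^(−k₂τ)).
e^(−k₁τ) = e^(−0.364×13.9) = e^(−5.060) = 0.006348; e^(−k₂τ) = e^(−0.7645) = 0.4656.
C_B = 0.364×4.78/(0.0550−0.364) × (0.006348−0.4656) = (-5.631)×(-0.4592) = 2.586 mol/L.
Y_B = C_B/C_{A0} = 2.586/4.78 = 0.541.

0.541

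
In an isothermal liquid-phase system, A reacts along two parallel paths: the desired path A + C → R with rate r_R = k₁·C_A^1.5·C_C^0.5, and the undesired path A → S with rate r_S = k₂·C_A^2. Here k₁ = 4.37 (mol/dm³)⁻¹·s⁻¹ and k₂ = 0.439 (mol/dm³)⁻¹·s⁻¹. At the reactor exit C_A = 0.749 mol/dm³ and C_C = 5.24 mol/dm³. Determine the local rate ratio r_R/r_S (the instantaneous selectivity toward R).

S_{R/S} = r_R/r_S = (k₁·C_A^1.5·C_C^0.5)/(k₂·C_A^2) = (k₁/k₂)·C_A^-0.5·C_C^0.5.
= (4.37×0.7490^1.5×5.240^0.5) / (0.439×0.7490^2) = 6.484/0.2463 = 26.3.

26.3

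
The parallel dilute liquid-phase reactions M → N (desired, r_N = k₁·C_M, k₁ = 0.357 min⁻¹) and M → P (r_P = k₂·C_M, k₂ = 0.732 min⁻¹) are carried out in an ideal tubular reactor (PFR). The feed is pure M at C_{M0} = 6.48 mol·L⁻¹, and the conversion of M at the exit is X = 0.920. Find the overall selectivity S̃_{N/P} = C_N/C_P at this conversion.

0.488

C_M = C_{M0}(1−X) = 0.5184 mol·L⁻¹.
Both paths are first order in M, so the instantaneous fraction to N is constant: dC_N/d(−C_M) = k₁/(k₁+k₂) = 0.3278.
C_N = 0.3278·(C_{M0}−C_M) = 0.3278×5.962 = 1.95 mol·L⁻¹.
C_P = (C_{M0}−C_M)−C_N = 4.007 mol·L⁻¹; S̃_{N/P} = 1.954/4.007 = 0.488.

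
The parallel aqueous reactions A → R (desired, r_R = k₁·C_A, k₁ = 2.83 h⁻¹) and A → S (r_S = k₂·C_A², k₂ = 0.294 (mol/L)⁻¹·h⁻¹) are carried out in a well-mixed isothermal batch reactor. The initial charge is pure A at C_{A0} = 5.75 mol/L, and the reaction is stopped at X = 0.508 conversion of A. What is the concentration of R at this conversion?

C_A = C_{A0}(1−X) = 2.829 mol/L.
Along a PFR/batch, dC_R/dC_A = −r_R/(r_R+r_S) = −k₁/(k₁+k₂·C_A).
Integrating from C_{A0} to C_A: C_R = (2.83/0.294)·ln[(2.83+0.294·5.75)/(2.83+0.294·2.83)] = 9.626·ln(4.521/3.662) = 2.028 mol/L.

2.03 mol/L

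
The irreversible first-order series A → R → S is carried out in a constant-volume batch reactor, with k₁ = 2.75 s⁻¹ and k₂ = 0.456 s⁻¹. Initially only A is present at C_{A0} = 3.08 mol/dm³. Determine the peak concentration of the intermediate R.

2.15 mol/dm³

At the optimum, C_{R,max}/C_{A0} = (k₁/k₂)^[k₂/(k₂−k₁)].
= (2.75/0.456)^(0.456/(0.456−2.75)) = (6.031)^(-0.1988) = 0.6996.
C_{R,max} = 0.6996×3.08 = 2.15 mol/dm³.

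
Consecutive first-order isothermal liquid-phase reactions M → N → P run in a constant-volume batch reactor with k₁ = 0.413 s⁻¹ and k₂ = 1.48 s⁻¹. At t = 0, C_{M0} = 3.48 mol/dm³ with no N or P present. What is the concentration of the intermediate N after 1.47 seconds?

0.581 mol/dm³

The intermediate concentration in a first-order A→B→C sequence is C_N = k₁C_{M0}(e^(−k₁t) − e^(−k₂t))/(k₂−k₁).
e^(−k₁t) = e^(−0.413×1.47) = e^(−0.6071) = 0.5449; e^(−k₂t) = e^(−2.176) = 0.1135.
C_N = 0.413×3.48/(1.48−0.413) × (0.5449−0.1135) = 1.347×0.4314 = 0.5811 mol/dm³.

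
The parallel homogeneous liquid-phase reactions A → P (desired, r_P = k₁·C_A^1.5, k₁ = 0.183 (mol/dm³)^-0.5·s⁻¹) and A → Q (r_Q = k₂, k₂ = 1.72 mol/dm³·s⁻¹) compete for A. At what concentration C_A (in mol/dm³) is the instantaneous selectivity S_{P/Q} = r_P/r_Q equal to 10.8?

S_{P/Q} = (k₁/k₂)·C_A^1.5 ⇒ C_A = (S·k₂/k₁)^(1/1.5).
= (10.8×1.72/0.183)^(0.6667) = (101.5)^(0.6667) = 21.8 mol/dm³.

21.8 mol/dm³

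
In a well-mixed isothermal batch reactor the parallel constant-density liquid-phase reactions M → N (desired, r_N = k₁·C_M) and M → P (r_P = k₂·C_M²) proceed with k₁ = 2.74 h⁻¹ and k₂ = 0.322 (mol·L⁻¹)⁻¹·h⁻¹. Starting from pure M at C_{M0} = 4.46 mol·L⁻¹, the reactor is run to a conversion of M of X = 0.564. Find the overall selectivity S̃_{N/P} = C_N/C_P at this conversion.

2.70

C_M = C_{M0}(1−X) = 1.945 mol·L⁻¹.
Along a PFR/batch, dC_N/dC_M = −r_N/(r_N+r_P) = −k₁/(k₁+k₂·C_M).
Integrating from C_{M0} to C_M: C_N = (2.74/0.322)·ln[(2.74+0.322·4.46)/(2.74+0.322·1.94)] = 8.509·ln(4.176/3.366) = 1.835 mol·L⁻¹.
C_P = (C_{M0}−C_M)−C_N = 0.6807 mol·L⁻¹; S̃_{N/P} = 1.835/0.6807 = 2.70.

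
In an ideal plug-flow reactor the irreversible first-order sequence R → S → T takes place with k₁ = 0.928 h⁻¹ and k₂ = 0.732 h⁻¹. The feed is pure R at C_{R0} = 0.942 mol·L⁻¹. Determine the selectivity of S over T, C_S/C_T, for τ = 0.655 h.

3.45

The intermediate concentration in a first-order A→B→C sequence is C_S = k₁C_{R0}(e^(−k₁τ) − e^(−k₂τ))/(k₂−k₁).
e^(−k₁τ) = e^(−0.928×0.655) = e^(−0.6078) = 0.5445; e^(−k₂τ) = e^(−0.4795) = 0.6191.
C_S = 0.928×0.942/(0.732−0.928) × (0.5445−0.6191) = (-4.460)×(-0.07459) = 0.3327 mol·L⁻¹.
C_R = C_{R0}e^(−k₁τ) = 0.5129 mol·L⁻¹, so C_T = C_{R0}−C_R−C_S = 0.09637 mol·L⁻¹; C_S/C_T = 3.45.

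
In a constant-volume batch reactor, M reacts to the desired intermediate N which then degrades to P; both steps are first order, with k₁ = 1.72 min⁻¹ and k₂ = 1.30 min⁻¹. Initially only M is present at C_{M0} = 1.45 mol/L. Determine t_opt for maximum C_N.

0.667 min

The intermediate peaks when r₁ = r₂, i.e. k₁e^(−k₁t) = k₂e^(−k₂t), giving t_opt = ln(k₂/k₁)/(k₂−k₁).
= ln(1.30/1.72)/(1.30−1.72) = ln(0.7558)/-0.4200 = -0.2800/-0.4200 = 0.667 min.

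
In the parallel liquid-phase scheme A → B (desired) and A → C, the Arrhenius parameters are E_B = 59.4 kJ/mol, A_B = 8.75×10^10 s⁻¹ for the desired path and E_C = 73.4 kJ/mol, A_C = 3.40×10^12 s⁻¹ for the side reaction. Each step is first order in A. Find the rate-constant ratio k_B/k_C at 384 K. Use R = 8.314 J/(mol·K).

2.07

k_B/k_C = (A_B/A_C)·exp[−(E_B−E_C)/(RT)] = (A_B/A_C)·exp[(E_C−E_B)/(RT)].
(E_C−E_B)/(RT) = (73.4−59.4)×10³/(8.314×384) = 14000/3193 = 4.385.
k_B/k_C = (8.75×10^10/3.40×10^12)·exp(4.385) = 0.02574 × 80.25 = 2.07.
Since E_B < E_C, lowering the temperature improves selectivity toward B.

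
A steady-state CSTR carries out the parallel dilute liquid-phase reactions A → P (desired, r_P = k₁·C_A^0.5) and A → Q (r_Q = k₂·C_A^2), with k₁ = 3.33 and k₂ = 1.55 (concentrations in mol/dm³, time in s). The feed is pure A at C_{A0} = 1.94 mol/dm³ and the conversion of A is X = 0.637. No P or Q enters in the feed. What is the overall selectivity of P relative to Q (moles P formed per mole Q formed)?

3.64

Exit C_A = C_{A0}(1−X) = 1.94×0.363 = 0.7042 mol/dm³.
Rates in a CSTR are evaluated at the outlet concentration: r_P = 3.33×0.7042^0.5 = 2.794, r_Q = 1.55×0.7042^2 = 0.7687.
Overall selectivity = C_P/C_Q = r_Pτ/(r_Qτ) = r_P/r_Q = 3.64.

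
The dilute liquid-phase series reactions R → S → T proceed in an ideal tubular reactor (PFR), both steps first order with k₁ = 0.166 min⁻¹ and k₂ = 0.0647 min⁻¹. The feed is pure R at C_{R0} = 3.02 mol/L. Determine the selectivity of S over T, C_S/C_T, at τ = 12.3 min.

1.53

Solving the coupled first-order balances gives C_S(τ) = [k₁/(k₂−k₁)]·C_{R0}·(e^(−k₁τ) − e^(−k₂τ)).
e^(−k₁τ) = e^(−0.166×12.3) = e^(−2.042) = 0.1298; e^(−k₂τ) = e^(−0.7958) = 0.4512.
C_S = 0.166×3.02/(0.0647−0.166) × (0.1298−0.4512) = (-4.949)×(-0.3214) = 1.591 mol/L.
C_R = C_{R0}e^(−k₁τ) = 0.3920 mol/L, so C_T = C_{R0}−C_R−C_S = 1.037 mol/L; C_S/C_T = 1.53.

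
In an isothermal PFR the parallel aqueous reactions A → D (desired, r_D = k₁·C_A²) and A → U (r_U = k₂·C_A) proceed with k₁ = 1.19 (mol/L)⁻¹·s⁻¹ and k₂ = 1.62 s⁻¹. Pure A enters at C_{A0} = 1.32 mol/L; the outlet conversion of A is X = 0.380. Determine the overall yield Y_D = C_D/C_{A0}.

C_A = C_{A0}(1−X) = 0.8184 mol/L.
Along a PFR/batch, dC_U/dC_A = −r_U/(r_D+r_U) = −k₂/(k₂+k₁·C_A).
Integrating from C_{A0} to C_A: C_U = (1.62/1.19)·ln[(1.62+1.19·1.32)/(1.62+1.19·0.818)] = 1.361·ln(3.191/2.594) = 0.2819 mol/L.
Then C_D = (C_{A0}−C_A) − C_U = 0.5016 − 0.2819 = 0.2197 mol/L.
Y_D = C_D/C_{A0} = 0.2197/1.32 = 0.166.

0.166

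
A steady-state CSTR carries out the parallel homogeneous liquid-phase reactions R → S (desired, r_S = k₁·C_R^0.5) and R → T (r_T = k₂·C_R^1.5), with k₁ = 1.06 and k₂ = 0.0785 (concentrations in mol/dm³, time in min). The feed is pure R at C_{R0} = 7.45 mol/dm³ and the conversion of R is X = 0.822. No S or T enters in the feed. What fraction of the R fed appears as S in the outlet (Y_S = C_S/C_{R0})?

Exit C_R = C_{R0}(1−X) = 7.45×0.178 = 1.326 mol/dm³.
A CSTR operates uniformly at the exit composition, giving r_S = 1.221 and r_T = 0.1199 (each k·C_R^n at C_R = 1.326).
Fraction of consumed R going to S: r_S/(r_S+r_T) = 0.9106.
C_S = 0.9106·C_{R0}·X = 0.9106×7.45×0.822 = 5.58 mol/dm³; Y_S = C_S/C_{R0} = 0.748.

0.748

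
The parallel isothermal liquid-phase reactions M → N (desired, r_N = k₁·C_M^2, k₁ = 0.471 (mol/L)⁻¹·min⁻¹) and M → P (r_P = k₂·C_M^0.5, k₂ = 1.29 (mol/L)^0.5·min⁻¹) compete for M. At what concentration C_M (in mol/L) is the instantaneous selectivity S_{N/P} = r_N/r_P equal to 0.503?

1.24 mol/L

S_{N/P} = (k₁/k₂)·C_M^1.5 ⇒ C_M = (S·k₂/k₁)^(1/1.5).
= (0.503×1.29/0.471)^(0.6667) = (1.378)^(0.6667) = 1.24 mol/L.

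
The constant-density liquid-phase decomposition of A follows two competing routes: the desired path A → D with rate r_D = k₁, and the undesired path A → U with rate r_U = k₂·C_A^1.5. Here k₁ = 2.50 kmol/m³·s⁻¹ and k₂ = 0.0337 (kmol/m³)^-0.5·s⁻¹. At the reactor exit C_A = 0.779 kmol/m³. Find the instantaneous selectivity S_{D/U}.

S_{D/U} = r_D/r_U = (k₁)/(k₂·C_A^1.5) = (k₁/k₂)·C_A^-1.5.
= (2.50) / (0.0337×0.7790^1.5) = 2.500/0.02317 = 108.
The undesired path is higher order in A, so low C_A (CSTR or dilute feed) favours D.

108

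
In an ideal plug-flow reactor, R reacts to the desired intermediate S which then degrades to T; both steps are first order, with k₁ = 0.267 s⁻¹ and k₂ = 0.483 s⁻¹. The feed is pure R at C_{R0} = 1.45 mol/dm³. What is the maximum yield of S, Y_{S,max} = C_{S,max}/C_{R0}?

0.266

At the optimum, C_{S,max}/C_{R0} = (k₁/k₂)^[k₂/(k₂−k₁)].
= (0.267/0.483)^(0.483/(0.483−0.267)) = (0.5528)^(2.236) = 0.2657.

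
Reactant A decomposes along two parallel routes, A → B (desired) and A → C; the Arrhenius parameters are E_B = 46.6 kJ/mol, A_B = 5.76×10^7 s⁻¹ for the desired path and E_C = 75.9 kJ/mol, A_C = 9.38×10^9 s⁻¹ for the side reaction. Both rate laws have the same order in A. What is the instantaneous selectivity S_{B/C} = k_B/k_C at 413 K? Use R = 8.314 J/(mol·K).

With equal orders, S_{B/C} = k_B/k_C = (A_B/A_C)·exp[(E_C−E_B)/(RT)].
(E_C−E_B)/(RT) = (75.9−46.6)×10³/(8.314×413) = 29300/3434 = 8.533.
k_B/k_C = (5.76×10^7/9.38×10^9)·exp(8.533) = 0.006141 × 5080 = 31.2.

31.2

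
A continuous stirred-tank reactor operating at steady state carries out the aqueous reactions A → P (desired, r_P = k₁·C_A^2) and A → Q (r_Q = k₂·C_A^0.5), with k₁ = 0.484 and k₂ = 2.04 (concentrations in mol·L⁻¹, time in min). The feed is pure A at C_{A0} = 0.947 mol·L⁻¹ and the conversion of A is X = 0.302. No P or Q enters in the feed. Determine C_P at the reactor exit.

0.0323 mol·L⁻¹

Exit C_A = C_{A0}(1−X) = 0.947×0.698 = 0.6610 mol·L⁻¹.
A CSTR operates uniformly at the exit composition, giving r_P = 0.2115 and r_Q = 1.659 (each k·C_A^n at C_A = 0.6610).
Fraction of consumed A going to P: r_P/(r_P+r_Q) = 0.1131.
C_P = 0.1131·C_{A0}·X = 0.1131×0.947×0.302 = 0.0323 mol·L⁻¹.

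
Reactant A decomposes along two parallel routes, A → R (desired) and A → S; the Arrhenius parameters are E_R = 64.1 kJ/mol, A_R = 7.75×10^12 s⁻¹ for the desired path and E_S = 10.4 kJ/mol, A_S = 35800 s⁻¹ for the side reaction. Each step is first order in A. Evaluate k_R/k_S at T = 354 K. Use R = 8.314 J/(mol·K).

With equal orders, S_{R/S} = k_R/k_S = (A_R/A_S)·exp[(E_S−E_R)/(RT)].
(E_S−E_R)/(RT) = (10.4−64.1)×10³/(8.314×354) = -53700/2943 = -18.25.
k_R/k_S = (7.75×10^12/35800)·exp(-18.25) = 2.165×10^8 × 1.191×10^-8 = 2.58.
Since E_R > E_S, raising the temperature improves selectivity toward R.

2.58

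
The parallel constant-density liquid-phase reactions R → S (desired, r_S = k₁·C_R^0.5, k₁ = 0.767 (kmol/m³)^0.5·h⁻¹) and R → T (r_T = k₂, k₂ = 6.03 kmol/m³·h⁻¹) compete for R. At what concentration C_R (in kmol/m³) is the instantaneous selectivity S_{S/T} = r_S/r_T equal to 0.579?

S_{S/T} = (k₁/k₂)·C_R^0.5 ⇒ C_R = (S·k₂/k₁)^(2).
= (0.579×6.03/0.767)^(2) = (4.552)^(2) = 20.7 kmol/m³.

20.7 kmol/m³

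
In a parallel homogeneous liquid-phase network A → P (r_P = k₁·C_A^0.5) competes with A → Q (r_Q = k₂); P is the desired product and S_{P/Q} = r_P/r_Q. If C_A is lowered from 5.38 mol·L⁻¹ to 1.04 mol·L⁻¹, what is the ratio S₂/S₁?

0.440

S_{P/Q} = (k₁/k₂)·C_A^0.5, so S₂/S₁ = (C_{A,2}/C_{A,1})^0.5.
= (1.04/5.38)^0.5 = (0.1933)^0.5 = 0.440.
Selectivity toward P falls as C_A falls — high-concentration operation is favoured.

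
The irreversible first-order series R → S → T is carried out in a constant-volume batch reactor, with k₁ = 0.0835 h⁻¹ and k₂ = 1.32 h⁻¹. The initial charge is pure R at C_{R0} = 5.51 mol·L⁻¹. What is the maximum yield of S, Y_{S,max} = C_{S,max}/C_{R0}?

0.0525

At the optimum, C_{S,max}/C_{R0} = (k₁/k₂)^[k₂/(k₂−k₁)].
= (0.0835/1.32)^(1.32/(1.32−0.0835)) = (0.06326)^(1.068) = 0.05250.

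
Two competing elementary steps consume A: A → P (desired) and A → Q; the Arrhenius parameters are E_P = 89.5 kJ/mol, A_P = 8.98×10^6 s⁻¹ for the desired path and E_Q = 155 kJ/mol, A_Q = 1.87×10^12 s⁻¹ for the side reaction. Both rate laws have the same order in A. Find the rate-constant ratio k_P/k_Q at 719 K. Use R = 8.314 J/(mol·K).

Since both paths have the same order in A, the concentration cancels and S_{P/Q} = k_P/k_Q = (A_P/A_Q)·exp[(E_Q−E_P)/(RT)].
(E_Q−E_P)/(RT) = (155−89.5)×10³/(8.314×719) = 65500/5978 = 10.96.
k_P/k_Q = (8.98×10^6/1.87×10^12)·exp(10.96) = 4.802×10^-6 × 57370 = 0.275.
Since E_P < E_Q, lowering the temperature improves selectivity toward P.

0.275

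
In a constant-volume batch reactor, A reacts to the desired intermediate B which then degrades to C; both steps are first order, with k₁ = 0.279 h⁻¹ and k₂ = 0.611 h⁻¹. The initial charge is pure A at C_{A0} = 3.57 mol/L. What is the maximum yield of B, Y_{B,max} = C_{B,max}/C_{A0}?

For a first-order series the maximum intermediate yield is C_{B,max}/C_{A0} = (k₁/k₂)^[k₂/(k₂−k₁)].
= (0.279/0.611)^(0.611/(0.611−0.279)) = (0.4566)^(1.840) = 0.2363.

0.236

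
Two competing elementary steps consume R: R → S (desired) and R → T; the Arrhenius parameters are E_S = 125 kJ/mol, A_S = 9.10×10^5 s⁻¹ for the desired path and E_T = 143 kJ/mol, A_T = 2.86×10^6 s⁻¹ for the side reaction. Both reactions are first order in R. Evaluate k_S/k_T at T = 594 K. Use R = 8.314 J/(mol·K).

With equal orders, S_{S/T} = k_S/k_T = (A_S/A_T)·exp[(E_T−E_S)/(RT)].
(E_T−E_S)/(RT) = (143−125)×10³/(8.314×594) = 18000/4939 = 3.645.
k_S/k_T = (9.10×10^5/2.86×10^6)·exp(3.645) = 0.3182 × 38.28 = 12.2.
Since E_S < E_T, lowering the temperature improves selectivity toward S.

12.2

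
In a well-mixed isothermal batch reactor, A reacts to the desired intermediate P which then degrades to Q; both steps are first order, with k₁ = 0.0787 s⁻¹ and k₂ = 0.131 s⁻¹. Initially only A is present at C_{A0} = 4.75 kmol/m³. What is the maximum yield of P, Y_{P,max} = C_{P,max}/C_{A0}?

For a first-order series the maximum intermediate yield is C_{P,max}/C_{A0} = (k₁/k₂)^[k₂/(k₂−k₁)].
= (0.0787/0.131)^(0.131/(0.131−0.0787)) = (0.6008)^(2.505) = 0.2791.

0.279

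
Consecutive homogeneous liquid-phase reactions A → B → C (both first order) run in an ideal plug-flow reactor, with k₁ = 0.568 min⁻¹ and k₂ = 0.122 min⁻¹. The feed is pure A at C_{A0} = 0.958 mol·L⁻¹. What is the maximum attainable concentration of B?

0.629 mol·L⁻¹

Evaluating C_B at τ_opt = ln(k₂/k₁)/(k₂−k₁) gives C_{B,max}/C_{A0} = (k₁/k₂)^[k₂/(k₂−k₁)].
= (0.568/0.122)^(0.122/(0.122−0.568)) = (4.656)^(-0.2735) = 0.6566.
C_{B,max} = 0.6566×0.958 = 0.629 mol·L⁻¹.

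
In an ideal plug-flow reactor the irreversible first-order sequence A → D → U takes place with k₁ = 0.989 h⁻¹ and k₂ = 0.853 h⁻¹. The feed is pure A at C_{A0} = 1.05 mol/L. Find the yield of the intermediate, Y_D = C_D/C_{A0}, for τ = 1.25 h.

The intermediate concentration in a first-order A→B→C sequence is C_D = k₁C_{A0}(e^(−k₁τ) − e^(−k₂τ))/(k₂−k₁).
e^(−k₁τ) = e^(−0.989×1.25) = e^(−1.236) = 0.2905; e^(−k₂τ) = e^(−1.066) = 0.3443.
C_D = 0.989×1.05/(0.853−0.989) × (0.2905−0.3443) = (-7.636)×(-0.05383) = 0.4110 mol/L.
Y_D = C_D/C_{A0} = 0.4110/1.05 = 0.391.

0.391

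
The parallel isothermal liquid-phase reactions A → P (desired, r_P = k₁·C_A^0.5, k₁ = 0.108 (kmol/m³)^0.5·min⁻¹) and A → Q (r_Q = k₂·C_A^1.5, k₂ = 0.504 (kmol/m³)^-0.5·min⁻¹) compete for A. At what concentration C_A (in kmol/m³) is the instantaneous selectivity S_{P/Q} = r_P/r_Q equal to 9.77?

S_{P/Q} = (k₁/k₂)·C_A⁻¹ ⇒ C_A = (S·k₂/k₁)^(-1).
= (9.77×0.504/0.108)^(-1) = (45.59)^(-1) = 0.0219 kmol/m³.

0.0219 kmol/m³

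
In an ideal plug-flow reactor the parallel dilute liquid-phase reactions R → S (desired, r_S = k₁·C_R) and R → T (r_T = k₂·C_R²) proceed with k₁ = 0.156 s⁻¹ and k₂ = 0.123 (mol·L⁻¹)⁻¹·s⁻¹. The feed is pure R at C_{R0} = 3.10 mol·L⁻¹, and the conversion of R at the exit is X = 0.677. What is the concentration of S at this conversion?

0.830 mol·L⁻¹

C_R = C_{R0}(1−X) = 1.001 mol·L⁻¹.
Along a PFR/batch, dC_S/dC_R = −r_S/(r_S+r_T) = −k₁/(k₁+k₂·C_R).
Integrating from C_{R0} to C_R: C_S = (0.156/0.123)·ln[(0.156+0.123·3.10)/(0.156+0.123·1.00)] = 1.268·ln(0.5373/0.2792) = 0.8304 mol·L⁻¹.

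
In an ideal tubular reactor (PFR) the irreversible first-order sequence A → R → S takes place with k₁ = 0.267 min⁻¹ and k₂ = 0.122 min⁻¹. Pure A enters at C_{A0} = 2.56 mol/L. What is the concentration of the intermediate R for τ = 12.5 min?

0.858 mol/L

The intermediate concentration in a first-order A→B→C sequence is C_R = k₁C_{A0}(e^(−k₁τ) − e^(−k₂τ))/(k₂−k₁).
e^(−k₁τ) = e^(−0.267×12.5) = e^(−3.338) = 0.03553; e^(−k₂τ) = e^(−1.525) = 0.2176.
C_R = 0.267×2.56/(0.122−0.267) × (0.03553−0.2176) = (-4.714)×(-0.1821) = 0.8584 mol/L.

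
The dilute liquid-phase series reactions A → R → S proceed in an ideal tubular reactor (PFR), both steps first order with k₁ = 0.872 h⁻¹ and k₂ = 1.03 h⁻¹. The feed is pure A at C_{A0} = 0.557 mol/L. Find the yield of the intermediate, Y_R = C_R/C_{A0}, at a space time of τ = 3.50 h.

For first-order series with pure A initially, C_R(τ) = k₁C_{A0}/(k₂−k₁)·(e^(−k₁τ) − e^(−k₂τ)).
e^(−k₁τ) = e^(−0.872×3.50) = e^(−3.052) = 0.04726; e^(−k₂τ) = e^(−3.605) = 0.02719.
C_R = 0.872×0.557/(1.03−0.872) × (0.04726−0.02719) = 3.074×0.02008 = 0.06172 mol/L.
Y_R = C_R/C_{A0} = 0.06172/0.557 = 0.111.

0.111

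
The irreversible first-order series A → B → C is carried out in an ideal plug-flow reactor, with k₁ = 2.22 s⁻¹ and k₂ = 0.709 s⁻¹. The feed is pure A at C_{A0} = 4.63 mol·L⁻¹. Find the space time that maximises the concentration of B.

0.755 s

The intermediate peaks when r₁ = r₂, i.e. k₁e^(−k₁τ) = k₂e^(−k₂τ), giving τ_opt = ln(k₂/k₁)/(k₂−k₁).
= ln(0.709/2.22)/(0.709−2.22) = ln(0.3194)/-1.511 = -1.141/-1.511 = 0.755 s.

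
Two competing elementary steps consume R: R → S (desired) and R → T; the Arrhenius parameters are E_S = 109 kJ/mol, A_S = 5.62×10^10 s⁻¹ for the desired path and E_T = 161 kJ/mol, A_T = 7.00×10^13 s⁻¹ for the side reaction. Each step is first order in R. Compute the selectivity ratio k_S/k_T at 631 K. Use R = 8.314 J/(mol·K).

k_S/k_T = (A_S/A_T)·exp[−(E_S−E_T)/(RT)] = (A_S/A_T)·exp[(E_T−E_S)/(RT)].
(E_T−E_S)/(RT) = (161−109)×10³/(8.314×631) = 52000/5246 = 9.912.
k_S/k_T = (5.62×10^10/7.00×10^13)·exp(9.912) = 8.029×10^-4 × 20172 = 16.2.
Since E_S < E_T, lowering the temperature improves selectivity toward S.

16.2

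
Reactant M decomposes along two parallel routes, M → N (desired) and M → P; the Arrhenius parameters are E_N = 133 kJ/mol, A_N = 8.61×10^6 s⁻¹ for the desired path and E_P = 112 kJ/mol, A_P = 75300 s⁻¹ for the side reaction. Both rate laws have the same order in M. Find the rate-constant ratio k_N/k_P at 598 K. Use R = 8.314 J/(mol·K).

With equal orders, S_{N/P} = k_N/k_P = (A_N/A_P)·exp[(E_P−E_N)/(RT)].
(E_P−E_N)/(RT) = (112−133)×10³/(8.314×598) = -21000/4972 = -4.224.
k_N/k_P = (8.61×10^6/75300)·exp(-4.224) = 114.3 × 0.01464 = 1.67.

1.67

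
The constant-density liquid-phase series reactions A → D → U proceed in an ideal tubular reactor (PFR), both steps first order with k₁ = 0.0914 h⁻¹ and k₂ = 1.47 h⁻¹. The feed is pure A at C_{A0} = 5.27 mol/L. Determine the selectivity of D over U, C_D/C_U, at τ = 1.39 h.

0.716

For first-order series with pure A initially, C_D(τ) = k₁C_{A0}/(k₂−k₁)·(e^(−k₁τ) − e^(−k₂τ)).
e^(−k₁τ) = e^(−0.0914×1.39) = e^(−0.1270) = 0.8807; e^(−k₂τ) = e^(−2.043) = 0.1296.
C_D = 0.0914×5.27/(1.47−0.0914) × (0.8807−0.1296) = 0.3494×0.7511 = 0.2624 mol/L.
C_A = C_{A0}e^(−k₁τ) = 4.641 mol/L, so C_U = C_{A0}−C_A−C_D = 0.3663 mol/L; C_D/C_U = 0.716.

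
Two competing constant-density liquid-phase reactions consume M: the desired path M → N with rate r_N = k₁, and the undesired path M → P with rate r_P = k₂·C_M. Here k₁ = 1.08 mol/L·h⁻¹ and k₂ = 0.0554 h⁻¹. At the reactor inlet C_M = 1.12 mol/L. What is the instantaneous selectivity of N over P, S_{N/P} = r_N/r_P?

S_{N/P} = r_N/r_P = (k₁)/(k₂·C_M) = (k₁/k₂)·C_M⁻¹.
= (1.08) / (0.0554×1.120) = 1.080/0.06205 = 17.4.
The undesired path is higher order in M, so low C_M (CSTR or dilute feed) favours N.

17.4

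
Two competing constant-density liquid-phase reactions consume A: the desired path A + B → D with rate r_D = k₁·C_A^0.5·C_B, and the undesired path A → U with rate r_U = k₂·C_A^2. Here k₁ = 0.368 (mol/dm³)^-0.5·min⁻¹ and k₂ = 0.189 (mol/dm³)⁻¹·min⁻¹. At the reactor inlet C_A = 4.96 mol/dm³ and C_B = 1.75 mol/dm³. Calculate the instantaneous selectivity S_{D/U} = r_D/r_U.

S_{D/U} = r_D/r_U = (k₁·C_A^0.5·C_B)/(k₂·C_A^2) = (k₁/k₂)·C_A^-1.5·C_B.
= (0.368×4.960^0.5×1.750) / (0.189×4.960^2) = 1.434/4.650 = 0.308.
The undesired path is higher order in A, so low C_A (CSTR or dilute feed) favours D.

0.308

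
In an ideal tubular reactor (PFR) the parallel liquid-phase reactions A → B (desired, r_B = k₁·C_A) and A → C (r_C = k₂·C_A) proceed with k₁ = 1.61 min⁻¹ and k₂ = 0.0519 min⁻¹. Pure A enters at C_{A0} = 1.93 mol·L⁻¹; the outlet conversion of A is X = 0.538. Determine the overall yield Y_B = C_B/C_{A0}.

0.521

C_A = C_{A0}(1−X) = 0.8917 mol·L⁻¹.
Both paths are first order in A, so the instantaneous fraction to B is constant: dC_B/d(−C_A) = k₁/(k₁+k₂) = 0.9688.
C_B = 0.9688·(C_{A0}−C_A) = 0.9688×1.038 = 1.01 mol·L⁻¹.
Y_B = C_B/C_{A0} = 1.006/1.93 = 0.521.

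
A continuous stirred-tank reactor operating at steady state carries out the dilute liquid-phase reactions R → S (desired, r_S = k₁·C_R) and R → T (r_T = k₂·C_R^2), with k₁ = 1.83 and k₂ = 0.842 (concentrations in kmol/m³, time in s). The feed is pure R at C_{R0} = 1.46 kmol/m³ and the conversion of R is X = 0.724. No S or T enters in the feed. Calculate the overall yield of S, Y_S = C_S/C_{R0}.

Exit C_R = C_{R0}(1−X) = 1.46×0.276 = 0.4030 kmol/m³.
A CSTR operates uniformly at the exit composition, giving r_S = 0.7374 and r_T = 0.1367 (each k·C_R^n at C_R = 0.4030).
Fraction of consumed R going to S: r_S/(r_S+r_T) = 0.8436.
C_S = 0.8436·C_{R0}·X = 0.8436×1.46×0.724 = 0.892 kmol/m³; Y_S = C_S/C_{R0} = 0.611.

0.611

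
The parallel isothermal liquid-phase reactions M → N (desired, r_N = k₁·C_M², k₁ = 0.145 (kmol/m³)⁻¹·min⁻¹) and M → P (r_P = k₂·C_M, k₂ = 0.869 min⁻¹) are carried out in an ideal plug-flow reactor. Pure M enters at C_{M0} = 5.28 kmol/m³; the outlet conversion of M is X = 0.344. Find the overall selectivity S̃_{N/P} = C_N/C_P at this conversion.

C_M = C_{M0}(1−X) = 3.464 kmol/m³.
Along a PFR/batch, dC_P/dC_M = −r_P/(r_N+r_P) = −k₂/(k₂+k₁·C_M).
Integrating from C_{M0} to C_M: C_P = (0.869/0.145)·ln[(0.869+0.145·5.28)/(0.869+0.145·3.46)] = 5.993·ln(1.635/1.371) = 1.053 kmol/m³.
Then C_N = (C_{M0}−C_M) − C_P = 1.816 − 1.053 = 0.7634 kmol/m³.
S̃_{N/P} = C_N/C_P = 0.7634/1.053 = 0.725.

0.725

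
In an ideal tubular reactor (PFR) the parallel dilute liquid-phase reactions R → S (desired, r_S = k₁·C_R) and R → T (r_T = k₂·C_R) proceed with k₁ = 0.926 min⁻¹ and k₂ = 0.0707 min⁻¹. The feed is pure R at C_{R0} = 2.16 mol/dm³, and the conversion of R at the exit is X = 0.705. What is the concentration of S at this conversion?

1.41 mol/dm³

C_R = C_{R0}(1−X) = 0.6372 mol/dm³.
Both paths are first order in R, so the instantaneous fraction to S is constant: dC_S/d(−C_R) = k₁/(k₁+k₂) = 0.9291.
C_S = 0.9291·(C_{R0}−C_R) = 0.9291×1.523 = 1.41 mol/dm³.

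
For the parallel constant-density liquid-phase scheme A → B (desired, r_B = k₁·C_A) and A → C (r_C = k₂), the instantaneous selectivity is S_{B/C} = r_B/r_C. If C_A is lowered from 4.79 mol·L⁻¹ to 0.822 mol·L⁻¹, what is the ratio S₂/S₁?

S_{B/C} = (k₁/k₂)·C_A, so S₂/S₁ = (C_{A,2}/C_{A,1}).
= 0.822/4.79 = 0.172.
Selectivity toward B falls as C_A falls — high-concentration operation is favoured.

0.172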